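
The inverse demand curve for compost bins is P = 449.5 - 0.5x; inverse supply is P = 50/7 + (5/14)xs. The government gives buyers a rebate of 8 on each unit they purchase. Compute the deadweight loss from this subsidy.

Pre-subsidy: 449.5 - 0.5x = 50/7 + (5/14)x gives x* = 6193/12 and P* = 4595/24.
With the rebate, buyers effectively pay Pb = Ps − 8, where Ps is the price sellers receive.
On the curves, Pb = 449.5 - 0.5x and Ps = 50/7 + (5/14)x; the wedge Ps − Pb = 8 gives 50/7 + (5/14)x − (449.5 - 0.5x) = 8, so x' = 6305/12.
Then Pb = 449.5 − 0.5·(6305/12) = 4483/24 and Ps = 50/7 + (5/14)·(6305/12) = 4675/24.
The subsidy expands output by 6305/12 − 6193/12 = 28/3 past the efficient level; on those units the gap between marginal cost and willingness to pay runs from 0 up to 8.
DWL = ½ × 8 × 28/3 = 112/3.

Deadweight loss = 112/3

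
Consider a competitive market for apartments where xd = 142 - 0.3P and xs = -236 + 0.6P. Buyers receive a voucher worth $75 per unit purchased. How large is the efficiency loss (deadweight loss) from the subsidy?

Deadweight loss = $562.5

Pre-subsidy: 142 - 0.3P = -236 + 0.6P gives P* = 420, x* = 16.
With the rebate, buyers effectively pay Pb = Ps − 75, where Ps is the price sellers receive.
Demand in terms of Ps becomes xd = 142 − 0.3(Ps − 75) = 164.5 - 0.3Ps. Setting this equal to supply: 164.5 - 0.3Ps = -236 + 0.6Ps, so Ps = 445.
Buyers pay Pb = 445 − 75 = 370; x' = -236 + 0.6·445 = 31.
The subsidy expands output by 31 − 16 = 15 past the efficient level; on those units the gap between marginal cost and willingness to pay runs from 0 up to 75.
DWL = ½ × 75 × 15 = 562.5.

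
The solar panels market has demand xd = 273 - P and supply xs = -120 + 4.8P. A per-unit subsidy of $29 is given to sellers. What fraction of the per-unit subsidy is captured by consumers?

Pre-subsidy: 273 - P = -120 + 4.8P gives P* = 1965/29, x* = 5952/29.
With the subsidy, sellers receive Ps = Pb + 29 for each unit, where Pb is the price buyers pay.
Supply in terms of Pb becomes xs = -120 + 4.8(Pb + 29) = 19.2 + 4.8Pb. Setting this equal to demand: 273 - Pb = 19.2 + 4.8Pb, so Pb = 1269/29.
Sellers receive Ps = 1269/29 + 29 = 2110/29; x' = 273 − 1·(1269/29) = 6648/29.
Buyers' price falls by P* − Pb = 1965/29 − 1269/29 = 24; sellers' price rises by Ps − P* = 2110/29 − 1965/29 = 5.
So consumers capture 24/29 = 24/29 of each unit of subsidy.

Consumer share = 24/29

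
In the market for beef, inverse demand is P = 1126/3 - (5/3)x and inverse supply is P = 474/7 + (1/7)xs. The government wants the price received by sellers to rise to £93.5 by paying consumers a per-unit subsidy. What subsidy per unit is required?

At a seller price of 93.5, quantity supplied is -474 + 7·93.5 = 180.5.
Buyers absorb 180.5 only when they pay Pb = 1126/3 − (5/3)·180.5 = 74.5.
s = Ps − Pb = 93.5 − 74.5 = 19.

Required subsidy s = £19 per unit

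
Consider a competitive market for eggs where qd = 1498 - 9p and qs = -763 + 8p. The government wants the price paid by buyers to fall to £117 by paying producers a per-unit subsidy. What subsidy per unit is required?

At a buyer price of 117, quantity demanded is 1498 − 9·117 = 445.
Sellers supply 445 only when they receive ps with -763 + 8·ps = 445, i.e. ps = 151.
s = ps − pb = 151 − 117 = 34.

Required subsidy s = £34 per unit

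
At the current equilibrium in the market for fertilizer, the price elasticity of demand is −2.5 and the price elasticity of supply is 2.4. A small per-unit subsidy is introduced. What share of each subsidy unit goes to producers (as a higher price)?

For a small subsidy around the equilibrium, the benefit split depends on the relative slopes, which at a point are proportional to the elasticities.
Buyer share = εs/(εs + |εd|) = 2.4/(2.4 + 2.5) = 24/49; seller share = |εd|/(εs + |εd|) = 25/49.
So producers capture 25/49 of the subsidy.

Producer share = 25/49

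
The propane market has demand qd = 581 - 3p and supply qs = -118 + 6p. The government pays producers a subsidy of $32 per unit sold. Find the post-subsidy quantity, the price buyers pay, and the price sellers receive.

q' = 412; buyers pay 169/3; sellers receive 265/3

Pre-subsidy: 581 - 3p = -118 + 6p gives p* = 233/3, q* = 348.
With the subsidy, sellers receive ps = pb + 32 for each unit, where pb is the price buyers pay.
Supply in terms of pb becomes qs = -118 + 6(pb + 32) = 74 + 6pb. Setting this equal to demand: 581 - 3pb = 74 + 6pb, so pb = 169/3.
Sellers receive ps = 169/3 + 32 = 265/3; q' = 581 − 3·(169/3) = 412.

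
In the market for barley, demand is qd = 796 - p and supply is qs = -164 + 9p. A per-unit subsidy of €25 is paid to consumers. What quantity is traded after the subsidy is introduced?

q' = 722.5

Pre-subsidy: 796 - p = -164 + 9p gives p* = 96, q* = 700.
With the rebate, buyers effectively pay pb = ps − 25, where ps is the price sellers receive.
Demand in terms of ps becomes qd = 796 − 1(ps − 25) = 821 - ps. Setting this equal to supply: 821 - ps = -164 + 9ps, so ps = 98.5.
Buyers pay pb = 98.5 − 25 = 73.5; q' = -164 + 9·98.5 = 722.5.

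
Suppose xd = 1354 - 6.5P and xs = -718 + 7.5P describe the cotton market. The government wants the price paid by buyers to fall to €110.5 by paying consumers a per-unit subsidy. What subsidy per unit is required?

Required subsidy s = €70 per unit

At a buyer price of 110.5, quantity demanded is 1354 − 6.5·110.5 = 635.75.
Sellers supply 635.75 only when they receive Ps with -718 + 7.5·Ps = 635.75, i.e. Ps = 180.5.
s = Ps − Pb = 180.5 − 110.5 = 70.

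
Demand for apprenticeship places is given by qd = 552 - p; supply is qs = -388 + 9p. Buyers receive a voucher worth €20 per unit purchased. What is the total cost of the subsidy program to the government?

Government cost = €9520

Pre-subsidy: 552 - p = -388 + 9p gives p* = 94, q* = 458.
With the rebate, buyers effectively pay pb = ps − 20, where ps is the price sellers receive.
Demand in terms of ps becomes qd = 552 − 1(ps − 20) = 572 - ps. Setting this equal to supply: 572 - ps = -388 + 9ps, so ps = 96.
Buyers pay pb = 96 − 20 = 76; q' = -388 + 9·96 = 476.
Government outlay = subsidy × quantity = 20 × 476 = 9520.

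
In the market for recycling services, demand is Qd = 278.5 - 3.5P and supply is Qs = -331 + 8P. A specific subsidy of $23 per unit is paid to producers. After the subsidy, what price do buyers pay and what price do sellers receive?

Buyers pay $37; sellers receive $60

Pre-subsidy: 278.5 - 3.5P = -331 + 8P gives P* = 53, Q* = 93.
With the subsidy, sellers receive Ps = Pb + 23 for each unit, where Pb is the price buyers pay.
Supply in terms of Pb becomes Qs = -331 + 8(Pb + 23) = -147 + 8Pb. Setting this equal to demand: 278.5 - 3.5Pb = -147 + 8Pb, so Pb = 37.
Sellers receive Ps = 37 + 23 = 60; Q' = 278.5 − 3.5·37 = 149.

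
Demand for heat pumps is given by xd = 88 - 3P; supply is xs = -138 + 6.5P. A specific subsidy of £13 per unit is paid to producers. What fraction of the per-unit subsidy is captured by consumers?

Pre-subsidy: 88 - 3P = -138 + 6.5P gives P* = 452/19, x* = 316/19.
With the subsidy, sellers receive Ps = Pb + 13 for each unit, where Pb is the price buyers pay.
Supply in terms of Pb becomes xs = -138 + 6.5(Pb + 13) = -53.5 + 6.5Pb. Setting this equal to demand: 88 - 3Pb = -53.5 + 6.5Pb, so Pb = 283/19.
Sellers receive Ps = 283/19 + 13 = 530/19; x' = 88 − 3·(283/19) = 823/19.
Buyers' price falls by P* − Pb = 452/19 − 283/19 = 169/19; sellers' price rises by Ps − P* = 530/19 − 452/19 = 78/19.
So consumers capture (169/19)/13 = 13/19 of each unit of subsidy.

Consumer share = 13/19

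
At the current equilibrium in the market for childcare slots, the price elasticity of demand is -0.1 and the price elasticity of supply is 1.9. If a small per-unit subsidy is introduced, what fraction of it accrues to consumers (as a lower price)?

For a small subsidy around the equilibrium, the benefit split depends on the relative slopes, which at a point are proportional to the elasticities.
Buyer share = εs/(εs + |εd|) = 1.9/(1.9 + 0.1) = 0.95; seller share = |εd|/(εs + |εd|) = 0.05.

Consumer share = 0.95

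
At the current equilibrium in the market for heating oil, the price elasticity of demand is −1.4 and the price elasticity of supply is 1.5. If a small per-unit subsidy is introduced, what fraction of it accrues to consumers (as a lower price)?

For a small subsidy around the equilibrium, the benefit split depends on the relative slopes, which at a point are proportional to the elasticities.
Buyer share = εs/(εs + |εd|) = 1.5/(1.5 + 1.4) = 15/29; seller share = |εd|/(εs + |εd|) = 14/29.

Consumer share = 15/29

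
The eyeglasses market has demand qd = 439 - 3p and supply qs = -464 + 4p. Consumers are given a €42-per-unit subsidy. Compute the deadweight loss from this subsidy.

Pre-subsidy: 439 - 3p = -464 + 4p gives p* = 129, q* = 52.
With the rebate, buyers effectively pay pb = ps − 42, where ps is the price sellers receive.
Demand in terms of ps becomes qd = 439 − 3(ps − 42) = 565 - 3ps. Setting this equal to supply: 565 - 3ps = -464 + 4ps, so ps = 147.
Buyers pay pb = 147 − 42 = 105; q' = -464 + 4·147 = 124.
The subsidy expands output by 124 − 52 = 72 past the efficient level; on those units the gap between marginal cost and willingness to pay runs from 0 up to 42.
DWL = ½ × 42 × 72 = 1512.

Deadweight loss = €1512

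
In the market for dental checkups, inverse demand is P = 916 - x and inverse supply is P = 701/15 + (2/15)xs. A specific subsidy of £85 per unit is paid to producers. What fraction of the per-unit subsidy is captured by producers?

Pre-subsidy: 916 - x = 701/15 + (2/15)x gives x* = 767 and P* = 149.
With the subsidy, sellers receive Ps = Pb + 85 for each unit, where Pb is the price buyers pay.
On the curves, Pb = 916 - x and Ps = 701/15 + (2/15)x; the wedge Ps − Pb = 85 gives 701/15 + (2/15)x − (916 - x) = 85, so x' = 842.
Then Pb = 916 − 1·842 = 74 and Ps = 701/15 + (2/15)·842 = 159.
Buyers' price falls by P* − Pb = 149 − 74 = 75; sellers' price rises by Ps − P* = 159 − 149 = 10.
So producers capture 10/85 = 2/17 of each unit of subsidy.

Producer share = 2/17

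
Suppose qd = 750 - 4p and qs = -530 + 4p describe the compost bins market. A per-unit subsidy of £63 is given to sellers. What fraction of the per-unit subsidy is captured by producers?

Producer share = 0.5

Pre-subsidy: 750 - 4p = -530 + 4p gives p* = 160, q* = 110.
With the subsidy, sellers receive ps = pb + 63 for each unit, where pb is the price buyers pay.
Supply in terms of pb becomes qs = -530 + 4(pb + 63) = -278 + 4pb. Setting this equal to demand: 750 - 4pb = -278 + 4pb, so pb = 128.5.
Sellers receive ps = 128.5 + 63 = 191.5; q' = 750 − 4·128.5 = 236.
Buyers' price falls by p* − pb = 160 − 128.5 = 31.5; sellers' price rises by ps − p* = 191.5 − 160 = 31.5.
So producers capture 31.5/63 = 0.5 of each unit of subsidy.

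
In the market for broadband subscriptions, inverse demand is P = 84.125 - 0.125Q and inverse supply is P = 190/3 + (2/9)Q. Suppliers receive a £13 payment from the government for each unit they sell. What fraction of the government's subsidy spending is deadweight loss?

Pre-subsidy: 84.125 - 0.125Q = 190/3 + (2/9)Q gives Q* = 59.88 and P* = 76.64.
With the subsidy, sellers receive Ps = Pb + 13 for each unit, where Pb is the price buyers pay.
On the curves, Pb = 84.125 - 0.125Q and Ps = 190/3 + (2/9)Q; the wedge Ps − Pb = 13 gives 190/3 + (2/9)Q − (84.125 - 0.125Q) = 13, so Q' = 97.32.
Then Pb = 84.125 − 0.125·97.32 = 71.96 and Ps = 190/3 + (2/9)·97.32 = 84.96.
ΔCS = ½(59.88 + 97.32)(76.64 − 71.96) = 367.848; ΔPS = ½(59.88 + 97.32)(84.96 − 76.64) = 653.952.
Government spending = 13 × 97.32 = 1265.16.
DWL = ½ × 13 × (97.32 − 59.88) = 243.36; fraction = 243.36 / 1265.16 = 156/811.

DWL / government spending = 156/811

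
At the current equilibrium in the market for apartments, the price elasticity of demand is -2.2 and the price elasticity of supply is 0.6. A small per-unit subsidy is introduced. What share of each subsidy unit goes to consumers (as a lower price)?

For a small subsidy around the equilibrium, the benefit split depends on the relative slopes, which at a point are proportional to the elasticities.
Buyer share = εs/(εs + |εd|) = 0.6/(0.6 + 2.2) = 3/14; seller share = |εd|/(εs + |εd|) = 11/14.

Consumer share = 3/14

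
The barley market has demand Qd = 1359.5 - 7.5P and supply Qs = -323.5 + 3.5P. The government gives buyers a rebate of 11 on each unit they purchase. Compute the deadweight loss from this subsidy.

Pre-subsidy: 1359.5 - 7.5P = -323.5 + 3.5P gives P* = 153, Q* = 212.
With the rebate, buyers effectively pay Pb = Ps − 11, where Ps is the price sellers receive.
Demand in terms of Ps becomes Qd = 1359.5 − 7.5(Ps − 11) = 1442 - 7.5Ps. Setting this equal to supply: 1442 - 7.5Ps = -323.5 + 3.5Ps, so Ps = 160.5.
Buyers pay Pb = 160.5 − 11 = 149.5; Q' = -323.5 + 3.5·160.5 = 238.25.
The subsidy expands output by 238.25 − 212 = 26.25 past the efficient level; on those units the gap between marginal cost and willingness to pay runs from 0 up to 11.
DWL = ½ × 11 × 26.25 = 144.375.

Deadweight loss = 144.375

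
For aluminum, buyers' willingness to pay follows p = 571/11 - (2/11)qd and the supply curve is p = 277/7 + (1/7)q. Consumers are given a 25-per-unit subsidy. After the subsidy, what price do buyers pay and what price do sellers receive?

Buyers pay 31; sellers receive 56

Pre-subsidy: 571/11 - (2/11)q = 277/7 + (1/7)q gives q* = 38 and p* = 45.
With the rebate, buyers effectively pay pb = ps − 25, where ps is the price sellers receive.
On the curves, pb = 571/11 - (2/11)q and ps = 277/7 + (1/7)q; the wedge ps − pb = 25 gives 277/7 + (1/7)q − (571/11 - (2/11)q) = 25, so q' = 115.
Then pb = 571/11 − (2/11)·115 = 31 and ps = 277/7 + (1/7)·115 = 56.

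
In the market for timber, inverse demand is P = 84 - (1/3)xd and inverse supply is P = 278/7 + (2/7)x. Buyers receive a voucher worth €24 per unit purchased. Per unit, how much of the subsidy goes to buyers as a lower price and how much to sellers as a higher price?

Buyers gain 168/13 per unit; sellers gain 144/13 per unit

Pre-subsidy: 84 - (1/3)x = 278/7 + (2/7)x gives x* = 930/13 and P* = 782/13.
With the rebate, buyers effectively pay Pb = Ps − 24, where Ps is the price sellers receive.
On the curves, Pb = 84 - (1/3)x and Ps = 278/7 + (2/7)x; the wedge Ps − Pb = 24 gives 278/7 + (2/7)x − (84 - (1/3)x) = 24, so x' = 1434/13.
Then Pb = 84 − (1/3)·(1434/13) = 614/13 and Ps = 278/7 + (2/7)·(1434/13) = 926/13.
Buyers' price falls by P* − Pb = 782/13 − 614/13 = 168/13; sellers' price rises by Ps − P* = 926/13 − 782/13 = 144/13.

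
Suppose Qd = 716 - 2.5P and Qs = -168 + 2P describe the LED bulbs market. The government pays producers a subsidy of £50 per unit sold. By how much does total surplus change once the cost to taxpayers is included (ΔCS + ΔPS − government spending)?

Net change in total surplus = -12500/9

Pre-subsidy: 716 - 2.5P = -168 + 2P gives P* = 1768/9, Q* = 2024/9.
With the subsidy, sellers receive Ps = Pb + 50 for each unit, where Pb is the price buyers pay.
Supply in terms of Pb becomes Qs = -168 + 2(Pb + 50) = -68 + 2Pb. Setting this equal to demand: 716 - 2.5Pb = -68 + 2Pb, so Pb = 1568/9.
Sellers receive Ps = 1568/9 + 50 = 2018/9; Q' = 716 − 2.5·(1568/9) = 2524/9.
ΔCS = ½(2024/9 + 2524/9)(1768/9 − 1568/9) = 151600/27; ΔPS = ½(2024/9 + 2524/9)(2018/9 − 1768/9) = 189500/27.
Government spending = 50 × 2524/9 = 126200/9.
Net change = 151600/27 + 189500/27 − 126200/9 = -12500/9. The loss equals the DWL triangle ½·50·500/9.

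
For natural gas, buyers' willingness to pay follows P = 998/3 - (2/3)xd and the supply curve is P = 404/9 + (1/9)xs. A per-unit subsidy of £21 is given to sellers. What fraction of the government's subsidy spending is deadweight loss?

Pre-subsidy: 998/3 - (2/3)x = 404/9 + (1/9)x gives x* = 370 and P* = 86.
With the subsidy, sellers receive Ps = Pb + 21 for each unit, where Pb is the price buyers pay.
On the curves, Pb = 998/3 - (2/3)x and Ps = 404/9 + (1/9)x; the wedge Ps − Pb = 21 gives 404/9 + (1/9)x − (998/3 - (2/3)x) = 21, so x' = 397.
Then Pb = 998/3 − (2/3)·397 = 68 and Ps = 404/9 + (1/9)·397 = 89.
ΔCS = ½(370 + 397)(86 − 68) = 6903; ΔPS = ½(370 + 397)(89 − 86) = 1150.5.
Government spending = 21 × 397 = 8337.
DWL = ½ × 21 × (397 − 370) = 283.5; fraction = 283.5 / 8337 = 27/794.

DWL / government spending = 27/794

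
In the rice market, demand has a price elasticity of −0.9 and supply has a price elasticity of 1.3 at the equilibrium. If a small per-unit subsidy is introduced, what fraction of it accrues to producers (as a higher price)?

Producer share = 9/22

For a small subsidy around the equilibrium, the benefit split depends on the relative slopes, which at a point are proportional to the elasticities.
Buyer share = εs/(εs + |εd|) = 1.3/(1.3 + 0.9) = 13/22; seller share = |εd|/(εs + |εd|) = 9/22.
So producers capture 9/22 of the subsidy.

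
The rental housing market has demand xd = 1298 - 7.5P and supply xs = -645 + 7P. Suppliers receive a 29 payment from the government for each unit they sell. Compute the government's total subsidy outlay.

Pre-subsidy: 1298 - 7.5P = -645 + 7P gives P* = 134, x* = 293.
With the subsidy, sellers receive Ps = Pb + 29 for each unit, where Pb is the price buyers pay.
Supply in terms of Pb becomes xs = -645 + 7(Pb + 29) = -442 + 7Pb. Setting this equal to demand: 1298 - 7.5Pb = -442 + 7Pb, so Pb = 120.
Sellers receive Ps = 120 + 29 = 149; x' = 1298 − 7.5·120 = 398.
Government outlay = subsidy × quantity = 29 × 398 = 11542.

Government cost = 11542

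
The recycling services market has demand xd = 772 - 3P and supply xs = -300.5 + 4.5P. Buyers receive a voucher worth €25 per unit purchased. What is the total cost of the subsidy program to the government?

Government cost = €9700

Pre-subsidy: 772 - 3P = -300.5 + 4.5P gives P* = 143, x* = 343.
With the rebate, buyers effectively pay Pb = Ps − 25, where Ps is the price sellers receive.
Demand in terms of Ps becomes xd = 772 − 3(Ps − 25) = 847 - 3Ps. Setting this equal to supply: 847 - 3Ps = -300.5 + 4.5Ps, so Ps = 153.
Buyers pay Pb = 153 − 25 = 128; x' = -300.5 + 4.5·153 = 388.
Government outlay = subsidy × quantity = 25 × 388 = 9700.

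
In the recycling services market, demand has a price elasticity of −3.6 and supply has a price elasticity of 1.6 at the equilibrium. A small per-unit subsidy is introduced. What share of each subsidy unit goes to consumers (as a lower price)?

Consumer share = 4/13

For a small subsidy around the equilibrium, the benefit split depends on the relative slopes, which at a point are proportional to the elasticities.
Buyer share = εs/(εs + |εd|) = 1.6/(1.6 + 3.6) = 4/13; seller share = |εd|/(εs + |εd|) = 9/13.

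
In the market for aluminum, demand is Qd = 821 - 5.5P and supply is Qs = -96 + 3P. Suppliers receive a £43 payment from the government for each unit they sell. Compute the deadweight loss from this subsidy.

Pre-subsidy: 821 - 5.5P = -96 + 3P gives P* = 1834/17, Q* = 3870/17.
With the subsidy, sellers receive Ps = Pb + 43 for each unit, where Pb is the price buyers pay.
Supply in terms of Pb becomes Qs = -96 + 3(Pb + 43) = 33 + 3Pb. Setting this equal to demand: 821 - 5.5Pb = 33 + 3Pb, so Pb = 1576/17.
Sellers receive Ps = 1576/17 + 43 = 2307/17; Q' = 821 − 5.5·(1576/17) = 5289/17.
The subsidy expands output by 5289/17 − 3870/17 = 1419/17 past the efficient level; on those units the gap between marginal cost and willingness to pay runs from 0 up to 43.
DWL = ½ × 43 × 1419/17 = 61017/34.

Deadweight loss = 61017/34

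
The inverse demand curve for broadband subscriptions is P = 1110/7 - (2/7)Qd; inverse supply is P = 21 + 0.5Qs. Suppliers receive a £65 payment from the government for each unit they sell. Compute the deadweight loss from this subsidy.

Deadweight loss = 29575/11

Pre-subsidy: 1110/7 - (2/7)Q = 21 + 0.5Q gives Q* = 1926/11 and P* = 1194/11.
With the subsidy, sellers receive Ps = Pb + 65 for each unit, where Pb is the price buyers pay.
On the curves, Pb = 1110/7 - (2/7)Q and Ps = 21 + 0.5Q; the wedge Ps − Pb = 65 gives 21 + 0.5Q − (1110/7 - (2/7)Q) = 65, so Q' = 2836/11.
Then Pb = 1110/7 − (2/7)·(2836/11) = 934/11 and Ps = 21 + 0.5·(2836/11) = 1649/11.
The subsidy expands output by 2836/11 − 1926/11 = 910/11 past the efficient level; on those units the gap between marginal cost and willingness to pay runs from 0 up to 65.
DWL = ½ × 65 × 910/11 = 29575/11.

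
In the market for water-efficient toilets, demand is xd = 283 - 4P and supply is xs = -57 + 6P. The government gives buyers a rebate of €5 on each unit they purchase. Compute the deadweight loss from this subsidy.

Pre-subsidy: 283 - 4P = -57 + 6P gives P* = 34, x* = 147.
With the rebate, buyers effectively pay Pb = Ps − 5, where Ps is the price sellers receive.
Demand in terms of Ps becomes xd = 283 − 4(Ps − 5) = 303 - 4Ps. Setting this equal to supply: 303 - 4Ps = -57 + 6Ps, so Ps = 36.
Buyers pay Pb = 36 − 5 = 31; x' = -57 + 6·36 = 159.
The subsidy expands output by 159 − 147 = 12 past the efficient level; on those units the gap between marginal cost and willingness to pay runs from 0 up to 5.
DWL = ½ × 5 × 12 = 30.

Deadweight loss = €30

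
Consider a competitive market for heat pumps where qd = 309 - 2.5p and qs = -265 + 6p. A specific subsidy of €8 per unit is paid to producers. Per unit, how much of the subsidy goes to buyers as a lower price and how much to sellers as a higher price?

Pre-subsidy: 309 - 2.5p = -265 + 6p gives p* = 1148/17, q* = 2383/17.
With the subsidy, sellers receive ps = pb + 8 for each unit, where pb is the price buyers pay.
Supply in terms of pb becomes qs = -265 + 6(pb + 8) = -217 + 6pb. Setting this equal to demand: 309 - 2.5pb = -217 + 6pb, so pb = 1052/17.
Sellers receive ps = 1052/17 + 8 = 1188/17; q' = 309 − 2.5·(1052/17) = 2623/17.
Buyers' price falls by p* − pb = 1148/17 − 1052/17 = 96/17; sellers' price rises by ps − p* = 1188/17 − 1148/17 = 40/17.

Buyers gain 96/17 per unit; sellers gain 40/17 per unit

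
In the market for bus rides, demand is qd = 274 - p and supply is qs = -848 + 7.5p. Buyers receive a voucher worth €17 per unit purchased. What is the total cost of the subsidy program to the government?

Government cost = €2669

Pre-subsidy: 274 - p = -848 + 7.5p gives p* = 132, q* = 142.
With the rebate, buyers effectively pay pb = ps − 17, where ps is the price sellers receive.
Demand in terms of ps becomes qd = 274 − 1(ps − 17) = 291 - ps. Setting this equal to supply: 291 - ps = -848 + 7.5ps, so ps = 134.
Buyers pay pb = 134 − 17 = 117; q' = -848 + 7.5·134 = 157.
Government outlay = subsidy × quantity = 17 × 157 = 2669.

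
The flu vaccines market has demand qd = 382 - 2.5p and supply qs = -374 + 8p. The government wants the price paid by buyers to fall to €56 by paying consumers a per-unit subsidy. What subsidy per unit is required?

At a buyer price of 56, quantity demanded is 382 − 2.5·56 = 242.
Sellers supply 242 only when they receive ps with -374 + 8·ps = 242, i.e. ps = 77.
s = ps − pb = 77 − 56 = 21.

Required subsidy s = €21 per unit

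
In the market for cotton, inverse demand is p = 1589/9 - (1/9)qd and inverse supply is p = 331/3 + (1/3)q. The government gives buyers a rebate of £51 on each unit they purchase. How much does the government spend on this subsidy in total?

Government cost = £13451.25

Pre-subsidy: 1589/9 - (1/9)q = 331/3 + (1/3)q gives q* = 149 and p* = 160.
With the rebate, buyers effectively pay pb = ps − 51, where ps is the price sellers receive.
On the curves, pb = 1589/9 - (1/9)q and ps = 331/3 + (1/3)q; the wedge ps − pb = 51 gives 331/3 + (1/3)q − (1589/9 - (1/9)q) = 51, so q' = 263.75.
Then pb = 1589/9 − (1/9)·263.75 = 147.25 and ps = 331/3 + (1/3)·263.75 = 198.25.
Government outlay = subsidy × quantity = 51 × 263.75 = 13451.25.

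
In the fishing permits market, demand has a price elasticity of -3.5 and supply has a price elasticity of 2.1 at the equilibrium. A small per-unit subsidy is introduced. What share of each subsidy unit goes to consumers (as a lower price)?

For a small subsidy around the equilibrium, the benefit split depends on the relative slopes, which at a point are proportional to the elasticities.
Buyer share = εs/(εs + |εd|) = 2.1/(2.1 + 3.5) = 0.375; seller share = |εd|/(εs + |εd|) = 0.625.

Consumer share = 0.375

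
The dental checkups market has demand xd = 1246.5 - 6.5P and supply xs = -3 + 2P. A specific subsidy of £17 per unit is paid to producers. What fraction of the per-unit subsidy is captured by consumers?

Consumer share = 4/17

Pre-subsidy: 1246.5 - 6.5P = -3 + 2P gives P* = 147, x* = 291.
With the subsidy, sellers receive Ps = Pb + 17 for each unit, where Pb is the price buyers pay.
Supply in terms of Pb becomes xs = -3 + 2(Pb + 17) = 31 + 2Pb. Setting this equal to demand: 1246.5 - 6.5Pb = 31 + 2Pb, so Pb = 143.
Sellers receive Ps = 143 + 17 = 160; x' = 1246.5 − 6.5·143 = 317.
Buyers' price falls by P* − Pb = 147 − 143 = 4; sellers' price rises by Ps − P* = 160 − 147 = 13.
So consumers capture 4/17 = 4/17 of each unit of subsidy.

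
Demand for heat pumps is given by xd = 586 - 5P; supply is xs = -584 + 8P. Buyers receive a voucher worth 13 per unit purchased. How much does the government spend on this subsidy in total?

Pre-subsidy: 586 - 5P = -584 + 8P gives P* = 90, x* = 136.
With the rebate, buyers effectively pay Pb = Ps − 13, where Ps is the price sellers receive.
Demand in terms of Ps becomes xd = 586 − 5(Ps − 13) = 651 - 5Ps. Setting this equal to supply: 651 - 5Ps = -584 + 8Ps, so Ps = 95.
Buyers pay Pb = 95 − 13 = 82; x' = -584 + 8·95 = 176.
Government outlay = subsidy × quantity = 13 × 176 = 2288.

Government cost = 2288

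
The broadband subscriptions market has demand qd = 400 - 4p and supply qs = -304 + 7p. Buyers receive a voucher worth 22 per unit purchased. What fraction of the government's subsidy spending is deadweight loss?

Pre-subsidy: 400 - 4p = -304 + 7p gives p* = 64, q* = 144.
With the rebate, buyers effectively pay pb = ps − 22, where ps is the price sellers receive.
Demand in terms of ps becomes qd = 400 − 4(ps − 22) = 488 - 4ps. Setting this equal to supply: 488 - 4ps = -304 + 7ps, so ps = 72.
Buyers pay pb = 72 − 22 = 50; q' = -304 + 7·72 = 200.
ΔCS = ½(144 + 200)(64 − 50) = 2408; ΔPS = ½(144 + 200)(72 − 64) = 1376.
Government spending = 22 × 200 = 4400.
DWL = ½ × 22 × (200 − 144) = 616; fraction = 616 / 4400 = 0.14.

DWL / government spending = 0.14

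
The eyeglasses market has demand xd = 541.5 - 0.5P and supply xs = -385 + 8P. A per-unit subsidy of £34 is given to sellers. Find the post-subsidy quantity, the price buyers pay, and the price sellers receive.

x' = 503; buyers pay £77; sellers receive £111

Pre-subsidy: 541.5 - 0.5P = -385 + 8P gives P* = 109, x* = 487.
With the subsidy, sellers receive Ps = Pb + 34 for each unit, where Pb is the price buyers pay.
Supply in terms of Pb becomes xs = -385 + 8(Pb + 34) = -113 + 8Pb. Setting this equal to demand: 541.5 - 0.5Pb = -113 + 8Pb, so Pb = 77.
Sellers receive Ps = 77 + 34 = 111; x' = 541.5 − 0.5·77 = 503.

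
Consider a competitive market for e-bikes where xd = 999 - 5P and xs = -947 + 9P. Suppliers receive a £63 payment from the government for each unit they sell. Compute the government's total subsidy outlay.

Pre-subsidy: 999 - 5P = -947 + 9P gives P* = 139, x* = 304.
With the subsidy, sellers receive Ps = Pb + 63 for each unit, where Pb is the price buyers pay.
Supply in terms of Pb becomes xs = -947 + 9(Pb + 63) = -380 + 9Pb. Setting this equal to demand: 999 - 5Pb = -380 + 9Pb, so Pb = 98.5.
Sellers receive Ps = 98.5 + 63 = 161.5; x' = 999 − 5·98.5 = 506.5.
Government outlay = subsidy × quantity = 63 × 506.5 = 31909.5.

Government cost = £31909.5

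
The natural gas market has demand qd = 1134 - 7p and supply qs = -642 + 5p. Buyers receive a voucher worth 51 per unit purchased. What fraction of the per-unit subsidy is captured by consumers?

Consumer share = 5/12

Pre-subsidy: 1134 - 7p = -642 + 5p gives p* = 148, q* = 98.
With the rebate, buyers effectively pay pb = ps − 51, where ps is the price sellers receive.
Demand in terms of ps becomes qd = 1134 − 7(ps − 51) = 1491 - 7ps. Setting this equal to supply: 1491 - 7ps = -642 + 5ps, so ps = 177.75.
Buyers pay pb = 177.75 − 51 = 126.75; q' = -642 + 5·177.75 = 246.75.
Buyers' price falls by p* − pb = 148 − 126.75 = 21.25; sellers' price rises by ps − p* = 177.75 − 148 = 29.75.
So consumers capture 21.25/51 = 5/12 of each unit of subsidy.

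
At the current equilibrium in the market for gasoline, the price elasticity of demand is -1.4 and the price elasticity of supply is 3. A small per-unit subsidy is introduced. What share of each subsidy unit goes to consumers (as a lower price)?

For a small subsidy around the equilibrium, the benefit split depends on the relative slopes, which at a point are proportional to the elasticities.
Buyer share = εs/(εs + |εd|) = 3/(3 + 1.4) = 15/22; seller share = |εd|/(εs + |εd|) = 7/22.

Consumer share = 15/22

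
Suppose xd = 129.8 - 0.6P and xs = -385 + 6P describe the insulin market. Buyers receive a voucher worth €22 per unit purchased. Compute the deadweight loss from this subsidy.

Deadweight loss = €132

Pre-subsidy: 129.8 - 0.6P = -385 + 6P gives P* = 78, x* = 83.
With the rebate, buyers effectively pay Pb = Ps − 22, where Ps is the price sellers receive.
Demand in terms of Ps becomes xd = 129.8 − 0.6(Ps − 22) = 143 - 0.6Ps. Setting this equal to supply: 143 - 0.6Ps = -385 + 6Ps, so Ps = 80.
Buyers pay Pb = 80 − 22 = 58; x' = -385 + 6·80 = 95.
The subsidy expands output by 95 − 83 = 12 past the efficient level; on those units the gap between marginal cost and willingness to pay runs from 0 up to 22.
DWL = ½ × 22 × 12 = 132.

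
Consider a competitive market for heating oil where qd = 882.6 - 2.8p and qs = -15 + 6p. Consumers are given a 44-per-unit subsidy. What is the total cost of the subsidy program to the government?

Pre-subsidy: 882.6 - 2.8p = -15 + 6p gives p* = 102, q* = 597.
With the rebate, buyers effectively pay pb = ps − 44, where ps is the price sellers receive.
Demand in terms of ps becomes qd = 882.6 − 2.8(ps − 44) = 1005.8 - 2.8ps. Setting this equal to supply: 1005.8 - 2.8ps = -15 + 6ps, so ps = 116.
Buyers pay pb = 116 − 44 = 72; q' = -15 + 6·116 = 681.
Government outlay = subsidy × quantity = 44 × 681 = 29964.

Government cost = 29964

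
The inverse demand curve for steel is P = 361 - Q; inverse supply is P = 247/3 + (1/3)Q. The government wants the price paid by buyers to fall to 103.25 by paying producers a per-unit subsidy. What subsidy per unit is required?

At a buyer price of 103.25, quantity demanded is 361 − 1·103.25 = 257.75.
Sellers supply 257.75 only when they receive Ps = 247/3 + (1/3)·257.75 = 168.25.
s = Ps − Pb = 168.25 − 103.25 = 65.

Required subsidy s = 65 per unit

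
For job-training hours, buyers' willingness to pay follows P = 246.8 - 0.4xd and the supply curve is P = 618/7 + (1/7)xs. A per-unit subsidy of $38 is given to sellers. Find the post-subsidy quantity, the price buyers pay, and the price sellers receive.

x' = 362; buyers pay $102; sellers receive $140

Pre-subsidy: 246.8 - 0.4x = 618/7 + (1/7)x gives x* = 292 and P* = 130.
With the subsidy, sellers receive Ps = Pb + 38 for each unit, where Pb is the price buyers pay.
On the curves, Pb = 246.8 - 0.4x and Ps = 618/7 + (1/7)x; the wedge Ps − Pb = 38 gives 618/7 + (1/7)x − (246.8 - 0.4x) = 38, so x' = 362.
Then Pb = 246.8 − 0.4·362 = 102 and Ps = 618/7 + (1/7)·362 = 140.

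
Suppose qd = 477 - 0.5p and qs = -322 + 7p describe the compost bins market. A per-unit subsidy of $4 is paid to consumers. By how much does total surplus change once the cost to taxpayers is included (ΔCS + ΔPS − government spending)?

Net change in total surplus = -56/15

Pre-subsidy: 477 - 0.5p = -322 + 7p gives p* = 1598/15, q* = 6356/15.
With the rebate, buyers effectively pay pb = ps − 4, where ps is the price sellers receive.
Demand in terms of ps becomes qd = 477 − 0.5(ps − 4) = 479 - 0.5ps. Setting this equal to supply: 479 - 0.5ps = -322 + 7ps, so ps = 106.8.
Buyers pay pb = 106.8 − 4 = 102.8; q' = -322 + 7·106.8 = 425.6.
ΔCS = ½(6356/15 + 425.6)(1598/15 − 102.8) = 71344/45; ΔPS = ½(6356/15 + 425.6)(106.8 − 1598/15) = 5096/45.
Government spending = 4 × 425.6 = 1702.4.
Net change = 71344/45 + 5096/45 − 1702.4 = -56/15. The loss equals the DWL triangle ½·4·28/15.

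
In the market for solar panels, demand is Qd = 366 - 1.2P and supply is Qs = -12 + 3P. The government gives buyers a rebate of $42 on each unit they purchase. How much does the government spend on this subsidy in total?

Pre-subsidy: 366 - 1.2P = -12 + 3P gives P* = 90, Q* = 258.
With the rebate, buyers effectively pay Pb = Ps − 42, where Ps is the price sellers receive.
Demand in terms of Ps becomes Qd = 366 − 1.2(Ps − 42) = 416.4 - 1.2Ps. Setting this equal to supply: 416.4 - 1.2Ps = -12 + 3Ps, so Ps = 102.
Buyers pay Pb = 102 − 42 = 60; Q' = -12 + 3·102 = 294.
Government outlay = subsidy × quantity = 42 × 294 = 12348.

Government cost = $12348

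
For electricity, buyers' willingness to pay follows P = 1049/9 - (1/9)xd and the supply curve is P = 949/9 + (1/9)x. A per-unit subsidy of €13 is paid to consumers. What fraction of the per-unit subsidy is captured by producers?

Pre-subsidy: 1049/9 - (1/9)x = 949/9 + (1/9)x gives x* = 50 and P* = 111.
With the rebate, buyers effectively pay Pb = Ps − 13, where Ps is the price sellers receive.
On the curves, Pb = 1049/9 - (1/9)x and Ps = 949/9 + (1/9)x; the wedge Ps − Pb = 13 gives 949/9 + (1/9)x − (1049/9 - (1/9)x) = 13, so x' = 108.5.
Then Pb = 1049/9 − (1/9)·108.5 = 104.5 and Ps = 949/9 + (1/9)·108.5 = 117.5.
Buyers' price falls by P* − Pb = 111 − 104.5 = 6.5; sellers' price rises by Ps − P* = 117.5 − 111 = 6.5.
So producers capture 6.5/13 = 0.5 of each unit of subsidy.

Producer share = 0.5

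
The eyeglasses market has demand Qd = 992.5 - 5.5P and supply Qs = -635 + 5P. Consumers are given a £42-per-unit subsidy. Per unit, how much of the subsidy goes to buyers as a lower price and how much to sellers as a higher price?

Buyers gain £20 per unit; sellers gain £22 per unit

Pre-subsidy: 992.5 - 5.5P = -635 + 5P gives P* = 155, Q* = 140.
With the rebate, buyers effectively pay Pb = Ps − 42, where Ps is the price sellers receive.
Demand in terms of Ps becomes Qd = 992.5 − 5.5(Ps − 42) = 1223.5 - 5.5Ps. Setting this equal to supply: 1223.5 - 5.5Ps = -635 + 5Ps, so Ps = 177.
Buyers pay Pb = 177 − 42 = 135; Q' = -635 + 5·177 = 250.
Buyers' price falls by P* − Pb = 155 − 135 = 20; sellers' price rises by Ps − P* = 177 − 155 = 22.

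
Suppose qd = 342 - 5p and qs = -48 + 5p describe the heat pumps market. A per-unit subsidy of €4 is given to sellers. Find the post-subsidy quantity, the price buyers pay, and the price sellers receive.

Pre-subsidy: 342 - 5p = -48 + 5p gives p* = 39, q* = 147.
With the subsidy, sellers receive ps = pb + 4 for each unit, where pb is the price buyers pay.
Supply in terms of pb becomes qs = -48 + 5(pb + 4) = -28 + 5pb. Setting this equal to demand: 342 - 5pb = -28 + 5pb, so pb = 37.
Sellers receive ps = 37 + 4 = 41; q' = 342 − 5·37 = 157.

q' = 157; buyers pay €37; sellers receive €41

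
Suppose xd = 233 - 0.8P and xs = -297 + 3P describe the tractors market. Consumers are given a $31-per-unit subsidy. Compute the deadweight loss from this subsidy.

Pre-subsidy: 233 - 0.8P = -297 + 3P gives P* = 2650/19, x* = 2307/19.
With the rebate, buyers effectively pay Pb = Ps − 31, where Ps is the price sellers receive.
Demand in terms of Ps becomes xd = 233 − 0.8(Ps − 31) = 257.8 - 0.8Ps. Setting this equal to supply: 257.8 - 0.8Ps = -297 + 3Ps, so Ps = 146.
Buyers pay Pb = 146 − 31 = 115; x' = -297 + 3·146 = 141.
The subsidy expands output by 141 − 2307/19 = 372/19 past the efficient level; on those units the gap between marginal cost and willingness to pay runs from 0 up to 31.
DWL = ½ × 31 × 372/19 = 5766/19.

Deadweight loss = 5766/19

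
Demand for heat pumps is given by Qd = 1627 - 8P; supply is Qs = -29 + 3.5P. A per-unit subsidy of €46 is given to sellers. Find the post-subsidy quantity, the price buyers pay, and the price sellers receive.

Pre-subsidy: 1627 - 8P = -29 + 3.5P gives P* = 144, Q* = 475.
With the subsidy, sellers receive Ps = Pb + 46 for each unit, where Pb is the price buyers pay.
Supply in terms of Pb becomes Qs = -29 + 3.5(Pb + 46) = 132 + 3.5Pb. Setting this equal to demand: 1627 - 8Pb = 132 + 3.5Pb, so Pb = 130.
Sellers receive Ps = 130 + 46 = 176; Q' = 1627 − 8·130 = 587.

Q' = 587; buyers pay €130; sellers receive €176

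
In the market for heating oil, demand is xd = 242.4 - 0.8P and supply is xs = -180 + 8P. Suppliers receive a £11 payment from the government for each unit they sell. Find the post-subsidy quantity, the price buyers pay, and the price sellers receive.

x' = 212; buyers pay £38; sellers receive £49

Pre-subsidy: 242.4 - 0.8P = -180 + 8P gives P* = 48, x* = 204.
With the subsidy, sellers receive Ps = Pb + 11 for each unit, where Pb is the price buyers pay.
Supply in terms of Pb becomes xs = -180 + 8(Pb + 11) = -92 + 8Pb. Setting this equal to demand: 242.4 - 0.8Pb = -92 + 8Pb, so Pb = 38.
Sellers receive Ps = 38 + 11 = 49; x' = 242.4 − 0.8·38 = 212.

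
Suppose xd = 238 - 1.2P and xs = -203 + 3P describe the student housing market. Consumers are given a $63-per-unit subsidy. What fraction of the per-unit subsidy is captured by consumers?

Consumer share = 5/7

Pre-subsidy: 238 - 1.2P = -203 + 3P gives P* = 105, x* = 112.
With the rebate, buyers effectively pay Pb = Ps − 63, where Ps is the price sellers receive.
Demand in terms of Ps becomes xd = 238 − 1.2(Ps − 63) = 313.6 - 1.2Ps. Setting this equal to supply: 313.6 - 1.2Ps = -203 + 3Ps, so Ps = 123.
Buyers pay Pb = 123 − 63 = 60; x' = -203 + 3·123 = 166.
Buyers' price falls by P* − Pb = 105 − 60 = 45; sellers' price rises by Ps − P* = 123 − 105 = 18.
So consumers capture 45/63 = 5/7 of each unit of subsidy.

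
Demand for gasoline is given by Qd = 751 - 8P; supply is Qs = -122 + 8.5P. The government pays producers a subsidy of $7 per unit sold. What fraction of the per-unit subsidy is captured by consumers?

Pre-subsidy: 751 - 8P = -122 + 8.5P gives P* = 582/11, Q* = 3605/11.
With the subsidy, sellers receive Ps = Pb + 7 for each unit, where Pb is the price buyers pay.
Supply in terms of Pb becomes Qs = -122 + 8.5(Pb + 7) = -62.5 + 8.5Pb. Setting this equal to demand: 751 - 8Pb = -62.5 + 8.5Pb, so Pb = 1627/33.
Sellers receive Ps = 1627/33 + 7 = 1858/33; Q' = 751 − 8·(1627/33) = 11767/33.
Buyers' price falls by P* − Pb = 582/11 − 1627/33 = 119/33; sellers' price rises by Ps − P* = 1858/33 − 582/11 = 112/33.
So consumers capture (119/33)/7 = 17/33 of each unit of subsidy.

Consumer share = 17/33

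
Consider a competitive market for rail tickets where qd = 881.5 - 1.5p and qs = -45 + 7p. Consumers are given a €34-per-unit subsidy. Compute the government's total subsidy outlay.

Government cost = €25840

Pre-subsidy: 881.5 - 1.5p = -45 + 7p gives p* = 109, q* = 718.
With the rebate, buyers effectively pay pb = ps − 34, where ps is the price sellers receive.
Demand in terms of ps becomes qd = 881.5 − 1.5(ps − 34) = 932.5 - 1.5ps. Setting this equal to supply: 932.5 - 1.5ps = -45 + 7ps, so ps = 115.
Buyers pay pb = 115 − 34 = 81; q' = -45 + 7·115 = 760.
Government outlay = subsidy × quantity = 34 × 760 = 25840.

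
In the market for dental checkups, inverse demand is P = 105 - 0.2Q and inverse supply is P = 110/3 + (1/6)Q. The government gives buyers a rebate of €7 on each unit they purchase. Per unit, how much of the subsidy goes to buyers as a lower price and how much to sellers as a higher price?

Pre-subsidy: 105 - 0.2Q = 110/3 + (1/6)Q gives Q* = 2050/11 and P* = 745/11.
With the rebate, buyers effectively pay Pb = Ps − 7, where Ps is the price sellers receive.
On the curves, Pb = 105 - 0.2Q and Ps = 110/3 + (1/6)Q; the wedge Ps − Pb = 7 gives 110/3 + (1/6)Q − (105 - 0.2Q) = 7, so Q' = 2260/11.
Then Pb = 105 − 0.2·(2260/11) = 703/11 and Ps = 110/3 + (1/6)·(2260/11) = 780/11.
Buyers' price falls by P* − Pb = 745/11 − 703/11 = 42/11; sellers' price rises by Ps − P* = 780/11 − 745/11 = 35/11.

Buyers gain 42/11 per unit; sellers gain 35/11 per unit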